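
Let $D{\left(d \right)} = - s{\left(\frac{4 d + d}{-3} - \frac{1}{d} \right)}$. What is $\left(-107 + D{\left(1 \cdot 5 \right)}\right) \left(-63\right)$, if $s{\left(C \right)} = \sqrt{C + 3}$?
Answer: $6741 + \frac{21 i \sqrt{1245}}{5} \approx 6741.0 + 148.2 i$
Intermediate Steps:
$s{\left(C \right)} = \sqrt{3 + C}$
$D{\left(d \right)} = - \sqrt{3 - \frac{1}{d} - \frac{5 d}{3}}$ ($D{\left(d \right)} = - \sqrt{3 + \left(\frac{4 d + d}{-3} - \frac{1}{d}\right)} = - \sqrt{3 + \left(5 d \left(- \frac{1}{3}\right) - \frac{1}{d}\right)} = - \sqrt{3 - \left(\frac{1}{d} + \frac{5 d}{3}\right)} = - \sqrt{3 - \frac{1}{d} - \frac{5 d}{3}}$)
$\left(-107 + D{\left(1 \cdot 5 \right)}\right) \left(-63\right) = \left(-107 - \frac{\sqrt{27 - 15 \cdot 1 \cdot 5 - \frac{9}{1 \cdot 5}}}{3}\right) \left(-63\right) = \left(-107 - \frac{\sqrt{27 - 75 - \frac{9}{5}}}{3}\right) \left(-63\right) = \left(-107 - \frac{\sqrt{- \frac{249}{5}}}{3}\right) \left(-63\right) = \left(-107 - \frac{\frac{1}{5} i \sqrt{1245}}{3}\right) \left(-63\right) = \left(-107 - \frac{i \sqrt{1245}}{15}\right) \left(-63\right) = 6741 + \frac{21 i \sqrt{1245}}{5}$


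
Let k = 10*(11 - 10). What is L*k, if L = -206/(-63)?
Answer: 2060/63 ≈ 32.698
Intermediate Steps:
L = 206/63 (L = -206*(-1/63) = 206/63 ≈ 3.2698)
k = 10 (k = 10*1 = 10)
L*k = (206/63)*10 = 2060/63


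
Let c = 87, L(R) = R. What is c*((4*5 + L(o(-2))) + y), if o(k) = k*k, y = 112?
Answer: 11832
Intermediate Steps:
o(k) = k²
c*((4*5 + L(o(-2))) + y) = 87*((4*5 + (-2)²) + 112) = 87*((20 + 4) + 112) = 87*(24 + 112) = 87*136 = 11832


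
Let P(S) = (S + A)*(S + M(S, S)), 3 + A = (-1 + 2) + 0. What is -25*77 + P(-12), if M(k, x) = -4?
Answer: -1701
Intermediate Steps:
A = -2 (A = -3 + ((-1 + 2) + 0) = -3 + (1 + 0) = -3 + 1 = -2)
P(S) = (-4 + S)*(-2 + S) (P(S) = (S - 2)*(S - 4) = (-2 + S)*(-4 + S) = (-4 + S)*(-2 + S))
-25*77 + P(-12) = -25*77 + (8 + (-12)² - 6*(-12)) = -1925 + (8 + 144 + 72) = -1925 + 224 = -1701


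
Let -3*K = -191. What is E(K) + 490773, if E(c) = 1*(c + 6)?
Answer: 1472528/3 ≈ 4.9084e+5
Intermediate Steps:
K = 191/3 (K = -⅓*(-191) = 191/3 ≈ 63.667)
E(c) = 6 + c (E(c) = 1*(6 + c) = 6 + c)
E(K) + 490773 = (6 + 191/3) + 490773 = 209/3 + 490773 = 1472528/3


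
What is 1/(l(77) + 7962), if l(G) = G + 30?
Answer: 1/8069 ≈ 0.00012393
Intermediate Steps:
l(G) = 30 + G
1/(l(77) + 7962) = 1/((30 + 77) + 7962) = 1/(107 + 7962) = 1/8069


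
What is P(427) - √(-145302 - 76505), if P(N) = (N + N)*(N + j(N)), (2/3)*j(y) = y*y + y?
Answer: 234475094 - I*√221807 ≈ 2.3448e+8 - 470.96*I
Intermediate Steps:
j(y) = 3*y/2 + 3*y²/2 (j(y) = 3*(y*y + y)/2 = 3*(y² + y)/2 = 3*(y + y²)/2 = 3*y/2 + 3*y²/2)
P(N) = 2*N*(N + 3*N*(1 + N)/2) (P(N) = (N + N)*(N + 3*N*(1 + N)/2) = (2*N)*(N + 3*N*(1 + N)/2) = 2*N*(N + 3*N*(1 + N)/2))
P(427) - √(-145302 - 76505) = 427²*(5 + 3*427) - √(-145302 - 76505) = 182329*(5 + 1281) - √(-221807) = 182329*1286 - I*√221807 = 234475094 - I*√221807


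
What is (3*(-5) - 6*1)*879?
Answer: -18459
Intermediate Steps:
(3*(-5) - 6*1)*879 = (-15 - 6)*879 = -21*879 = -18459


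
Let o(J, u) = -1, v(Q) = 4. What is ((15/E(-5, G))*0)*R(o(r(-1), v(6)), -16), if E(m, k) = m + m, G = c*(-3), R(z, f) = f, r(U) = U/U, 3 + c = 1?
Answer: 0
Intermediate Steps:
c = -2 (c = -3 + 1 = -2)
r(U) = 1
G = 6 (G = -2*(-3) = 6)
E(m, k) = 2*m
((15/E(-5, G))*0)*R(o(r(-1), v(6)), -16) = ((15/((2*(-5))))*0)*(-16) = ((15/(-10))*0)*(-16) = ((15*(-⅒))*0)*(-16) = -3/2*0*(-16) = 0*(-16) = 0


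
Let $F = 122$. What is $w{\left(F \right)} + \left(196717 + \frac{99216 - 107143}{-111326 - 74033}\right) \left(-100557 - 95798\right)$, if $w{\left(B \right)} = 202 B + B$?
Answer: $- \frac{7159741640466156}{185359} \approx -3.8626 \cdot 10^{10}$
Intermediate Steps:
$w{\left(B \right)} = 203 B$
$w{\left(F \right)} + \left(196717 + \frac{99216 - 107143}{-111326 - 74033}\right) \left(-100557 - 95798\right) = 203 \cdot 122 + \left(196717 + \frac{99216 - 107143}{-111326 - 74033}\right) \left(-100557 - 95798\right) = 24766 + \left(196717 - \frac{7927}{-185359}\right) \left(-196355\right) = 24766 + \left(196717 - - \frac{7927}{185359}\right) \left(-196355\right) = 24766 + \left(196717 + \frac{7927}{185359}\right) \left(-196355\right) = 24766 + \frac{36463274330}{185359} \left(-196355\right) = 24766 - \frac{7159746231067150}{185359} = - \frac{7159741640466156}{185359}$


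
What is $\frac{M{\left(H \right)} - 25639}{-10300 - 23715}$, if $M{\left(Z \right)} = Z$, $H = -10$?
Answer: $\frac{25649}{34015} \approx 0.75405$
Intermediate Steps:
$\frac{M{\left(H \right)} - 25639}{-10300 - 23715} = \frac{-10 - 25639}{-10300 - 23715} = - \frac{25649}{-34015} = \left(-25649\right) \left(- \frac{1}{34015}\right) = \frac{25649}{34015}$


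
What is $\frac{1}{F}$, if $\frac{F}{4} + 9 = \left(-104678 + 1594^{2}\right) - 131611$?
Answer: $\frac{1}{9218152} \approx 1.0848 \cdot 10^{-7}$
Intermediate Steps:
$F = 9218152$ ($F = -36 + 4 \left(\left(-104678 + 1594^{2}\right) - 131611\right) = -36 + 4 \left(\left(-104678 + 2540836\right) - 131611\right) = -36 + 4 \left(2436158 - 131611\right) = -36 + 4 \cdot 2304547 = -36 + 9218188 = 9218152$)
$\frac{1}{F} = \frac{1}{9218152}$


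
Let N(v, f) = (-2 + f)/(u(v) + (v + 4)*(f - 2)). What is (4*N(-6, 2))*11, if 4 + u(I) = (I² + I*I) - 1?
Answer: 0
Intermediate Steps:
u(I) = -5 + 2*I² (u(I) = -4 + ((I² + I*I) - 1) = -4 + ((I² + I²) - 1) = -4 + (2*I² - 1) = -4 + (-1 + 2*I²) = -5 + 2*I²)
N(v, f) = (-2 + f)/(-5 + 2*v² + (-2 + f)*(4 + v)) (N(v, f) = (-2 + f)/((-5 + 2*v²) + (v + 4)*(f - 2)) = (-2 + f)/((-5 + 2*v²) + (4 + v)*(-2 + f)) = (-2 + f)/((-5 + 2*v²) + (-2 + f)*(4 + v)) = (-2 + f)/(-5 + 2*v² + (-2 + f)*(4 + v)))
(4*N(-6, 2))*11 = (4*((-2 + 2)/(-13 - 2*(-6) + 2*(-6)² + 4*2 + 2*(-6))))*11 = (4*(0/(-13 + 12 + 2*36 + 8 - 12)))*11 = (4*(0/(-13 + 12 + 72 + 8 - 12)))*11 = (4*(0/67))*11 = (4*((1/67)*0))*11 = (4*0)*11 = 0*11 = 0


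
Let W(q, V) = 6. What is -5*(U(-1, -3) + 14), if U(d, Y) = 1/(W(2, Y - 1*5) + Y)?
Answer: -215/3 ≈ -71.667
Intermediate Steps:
U(d, Y) = 1/(6 + Y)
-5*(U(-1, -3) + 14) = -5*(1/(6 - 3) + 14) = -5*(1/3 + 14) = -5*(⅓ + 14) = -5*43/3 = -215/3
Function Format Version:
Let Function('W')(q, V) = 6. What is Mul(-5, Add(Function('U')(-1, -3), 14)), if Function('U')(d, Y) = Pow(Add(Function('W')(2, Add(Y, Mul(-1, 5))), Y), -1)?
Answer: Rational(-215, 3) ≈ -71.667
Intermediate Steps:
Function('U')(d, Y) = Pow(Add(6, Y), -1)
Mul(-5, Add(Function('U')(-1, -3), 14)) = Mul(-5, Add(Pow(Add(6, -3), -1), 14)) = Mul(-5, Add(Pow(3, -1), 14)) = Mul(-5, Add(Rational(1, 3), 14)) = Mul(-5, Rational(43, 3)) = Rational(-215, 3)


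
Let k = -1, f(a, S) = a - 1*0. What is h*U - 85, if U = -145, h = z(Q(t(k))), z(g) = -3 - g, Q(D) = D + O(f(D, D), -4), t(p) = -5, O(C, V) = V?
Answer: -955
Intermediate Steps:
f(a, S) = a (f(a, S) = a + 0 = a)
Q(D) = -4 + D (Q(D) = D - 4 = -4 + D)
h = 6 (h = -3 - (-4 - 5) = -3 - 1*(-9) = -3 + 9 = 6)
h*U - 85 = 6*(-145) - 85 = -870 - 85 = -955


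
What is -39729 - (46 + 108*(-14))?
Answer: -38263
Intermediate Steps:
-39729 - (46 + 108*(-14)) = -39729 - (46 - 1512) = -39729 - 1*(-1466) = -39729 + 1466 = -38263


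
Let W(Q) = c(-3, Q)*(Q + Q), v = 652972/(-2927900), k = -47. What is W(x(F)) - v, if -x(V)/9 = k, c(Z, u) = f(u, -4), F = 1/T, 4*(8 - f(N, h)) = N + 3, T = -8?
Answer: -60996045482/731975 ≈ -83331.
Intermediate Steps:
f(N, h) = 29/4 - N/4 (f(N, h) = 8 - (N + 3)/4 = 8 - (3 + N)/4 = 8 + (-3/4 - N/4) = 29/4 - N/4)
F = -1/8 (F = 1/(-8) = -1/8 ≈ -0.12500)
c(Z, u) = 29/4 - u/4
x(V) = 423 (x(V) = -9*(-47) = 423)
v = -163243/731975 (v = 652972*(-1/2927900) = -163243/731975 ≈ -0.22302)
W(Q) = 2*Q*(29/4 - Q/4) (W(Q) = (29/4 - Q/4)*(Q + Q) = (29/4 - Q/4)*(2*Q) = 2*Q*(29/4 - Q/4))
W(x(F)) - v = (1/2)*423*(29 - 1*423) - 1*(-163243/731975) = (1/2)*423*(29 - 423) + 163243/731975 = (1/2)*423*(-394) + 163243/731975 = -83331 + 163243/731975 = -60996045482/731975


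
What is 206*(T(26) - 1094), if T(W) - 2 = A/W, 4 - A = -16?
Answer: -2922316/13 ≈ -2.2479e+5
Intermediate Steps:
A = 20 (A = 4 - 1*(-16) = 4 + 16 = 20)
T(W) = 2 + 20/W
206*(T(26) - 1094) = 206*((2 + 20/26) - 1094) = 206*((2 + 20*(1/26)) - 1094) = 206*((2 + 10/13) - 1094) = 206*(36/13 - 1094) = 206*(-14186/13) = -2922316/13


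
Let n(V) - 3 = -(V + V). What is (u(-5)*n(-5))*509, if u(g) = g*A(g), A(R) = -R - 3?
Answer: -66170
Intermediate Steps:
A(R) = -3 - R
n(V) = 3 - 2*V (n(V) = 3 - (V + V) = 3 - 2*V)
u(g) = g*(-3 - g)
(u(-5)*n(-5))*509 = ((-1*(-5)*(3 - 5))*(3 - 2*(-5)))*509 = ((-1*(-5)*(-2))*(3 + 10))*509 = -10*13*509 = -130*509 = -66170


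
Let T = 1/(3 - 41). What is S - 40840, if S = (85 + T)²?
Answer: -48546519/1444 ≈ -33620.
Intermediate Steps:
T = -1/38 (T = 1/(-38) = -1/38 ≈ -0.026316)
S = 10426441/1444 (S = (85 - 1/38)² = (3229/38)² = 10426441/1444 ≈ 7220.5)
S - 40840 = 10426441/1444 - 40840 = -48546519/1444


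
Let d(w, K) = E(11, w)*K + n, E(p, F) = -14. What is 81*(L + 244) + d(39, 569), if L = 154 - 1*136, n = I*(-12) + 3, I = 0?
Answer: 13259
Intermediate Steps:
n = 3 (n = 0*(-12) + 3 = 0 + 3 = 3)
L = 18 (L = 154 - 136 = 18)
d(w, K) = 3 - 14*K (d(w, K) = -14*K + 3 = 3 - 14*K)
81*(L + 244) + d(39, 569) = 81*(18 + 244) + (3 - 14*569) = 81*262 + (3 - 7966) = 21222 - 7963 = 13259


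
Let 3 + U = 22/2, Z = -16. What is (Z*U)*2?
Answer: -256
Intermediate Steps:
U = 8 (U = -3 + 22/2 = -3 + 22*(½) = -3 + 11 = 8)
(Z*U)*2 = -16*8*2 = -128*2 = -256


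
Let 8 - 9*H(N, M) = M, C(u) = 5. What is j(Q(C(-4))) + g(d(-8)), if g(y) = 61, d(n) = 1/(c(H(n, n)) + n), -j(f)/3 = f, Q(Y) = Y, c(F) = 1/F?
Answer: 46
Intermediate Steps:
H(N, M) = 8/9 - M/9
j(f) = -3*f
d(n) = 1/(n + 1/(8/9 - n/9)) (d(n) = 1/(1/(8/9 - n/9) + n) = 1/(n + 1/(8/9 - n/9)))
j(Q(C(-4))) + g(d(-8)) = -3*5 + 61 = -15 + 61 = 46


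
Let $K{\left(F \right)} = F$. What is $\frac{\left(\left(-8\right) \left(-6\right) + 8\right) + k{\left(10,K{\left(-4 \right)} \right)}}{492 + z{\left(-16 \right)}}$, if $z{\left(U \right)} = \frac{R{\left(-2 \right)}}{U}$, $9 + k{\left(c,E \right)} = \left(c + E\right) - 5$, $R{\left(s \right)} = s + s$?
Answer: $\frac{192}{1969} \approx 0.097511$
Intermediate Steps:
$R{\left(s \right)} = 2 s$
$k{\left(c,E \right)} = -14 + E + c$ ($k{\left(c,E \right)} = -9 - \left(5 - E - c\right) = -9 + \left(-5 + E + c\right) = -14 + E + c$)
$z{\left(U \right)} = - \frac{4}{U}$ ($z{\left(U \right)} = \frac{2 \left(-2\right)}{U} = - \frac{4}{U}$)
$\frac{\left(\left(-8\right) \left(-6\right) + 8\right) + k{\left(10,K{\left(-4 \right)} \right)}}{492 + z{\left(-16 \right)}} = \frac{\left(\left(-8\right) \left(-6\right) + 8\right) - 8}{492 - \frac{4}{-16}} = \frac{\left(48 + 8\right) - 8}{492 - - \frac{1}{4}} = \frac{56 - 8}{492 + \frac{1}{4}} = \frac{48}{\frac{1969}{4}} = 48 \cdot \frac{4}{1969} = \frac{192}{1969}$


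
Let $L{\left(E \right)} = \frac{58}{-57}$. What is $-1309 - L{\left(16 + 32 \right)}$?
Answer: $- \frac{74555}{57} \approx -1308.0$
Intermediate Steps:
$L{\left(E \right)} = - \frac{58}{57}$ ($L{\left(E \right)} = 58 \left(- \frac{1}{57}\right) = - \frac{58}{57}$)
$-1309 - L{\left(16 + 32 \right)} = -1309 - - \frac{58}{57} = -1309 + \frac{58}{57} = - \frac{74555}{57}$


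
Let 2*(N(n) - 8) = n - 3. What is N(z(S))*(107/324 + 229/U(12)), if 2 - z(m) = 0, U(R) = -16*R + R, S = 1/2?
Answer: -763/108 ≈ -7.0648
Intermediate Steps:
S = 1/2 (S = 1*(1/2) = 1/2 ≈ 0.50000)
U(R) = -15*R
z(m) = 2 (z(m) = 2 - 1*0 = 2 + 0 = 2)
N(n) = 13/2 + n/2 (N(n) = 8 + (n - 3)/2 = 8 + (-3 + n)/2 = 8 + (-3/2 + n/2) = 13/2 + n/2)
N(z(S))*(107/324 + 229/U(12)) = (13/2 + (1/2)*2)*(107/324 + 229/((-15*12))) = (13/2 + 1)*(107*(1/324) + 229/(-180)) = 15*(107/324 + 229*(-1/180))/2 = 15*(107/324 - 229/180)/2 = (15/2)*(-763/810) = -763/108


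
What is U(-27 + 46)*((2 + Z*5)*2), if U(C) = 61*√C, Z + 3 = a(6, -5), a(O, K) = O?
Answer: 2074*√19 ≈ 9040.4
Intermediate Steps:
Z = 3 (Z = -3 + 6 = 3)
U(-27 + 46)*((2 + Z*5)*2) = (61*√(-27 + 46))*((2 + 3*5)*2) = (61*√19)*((2 + 15)*2) = (61*√19)*(17*2) = (61*√19)*34 = 2074*√19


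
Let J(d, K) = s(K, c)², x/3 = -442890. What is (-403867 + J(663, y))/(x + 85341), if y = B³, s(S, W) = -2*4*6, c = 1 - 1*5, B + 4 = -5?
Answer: 401563/1243329 ≈ 0.32297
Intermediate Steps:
B = -9 (B = -4 - 5 = -9)
x = -1328670 (x = 3*(-442890) = -1328670)
c = -4 (c = 1 - 5 = -4)
s(S, W) = -48 (s(S, W) = -8*6 = -48)
y = -729 (y = (-9)³ = -729)
J(d, K) = 2304 (J(d, K) = (-48)² = 2304)
(-403867 + J(663, y))/(x + 85341) = (-403867 + 2304)/(-1328670 + 85341) = -401563/(-1243329) = -401563*(-1/1243329) = 401563/1243329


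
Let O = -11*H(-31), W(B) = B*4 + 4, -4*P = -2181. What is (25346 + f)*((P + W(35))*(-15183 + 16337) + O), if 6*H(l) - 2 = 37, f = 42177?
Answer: 53702594929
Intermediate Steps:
P = 2181/4 (P = -1/4*(-2181) = 2181/4 ≈ 545.25)
W(B) = 4 + 4*B (W(B) = 4*B + 4 = 4 + 4*B)
H(l) = 13/2 (H(l) = 1/3 + (1/6)*37 = 1/3 + 37/6 = 13/2)
O = -143/2 (O = -11*13/2 = -143/2 ≈ -71.500)
(25346 + f)*((P + W(35))*(-15183 + 16337) + O) = (25346 + 42177)*((2181/4 + (4 + 4*35))*(-15183 + 16337) - 143/2) = 67523*((2181/4 + (4 + 140))*1154 - 143/2) = 67523*((2181/4 + 144)*1154 - 143/2) = 67523*((2757/4)*1154 - 143/2) = 67523*(1590789/2 - 143/2) = 67523*795323 = 53702594929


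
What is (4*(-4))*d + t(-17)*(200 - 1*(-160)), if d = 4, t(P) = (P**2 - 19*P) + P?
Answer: 214136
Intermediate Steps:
t(P) = P**2 - 18*P
(4*(-4))*d + t(-17)*(200 - 1*(-160)) = (4*(-4))*4 + (-17*(-18 - 17))*(200 - 1*(-160)) = -16*4 + (-17*(-35))*(200 + 160) = -64 + 595*360 = -64 + 214200 = 214136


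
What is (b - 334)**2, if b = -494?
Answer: 685584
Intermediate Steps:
(b - 334)**2 = (-494 - 334)**2 = (-828)**2 = 685584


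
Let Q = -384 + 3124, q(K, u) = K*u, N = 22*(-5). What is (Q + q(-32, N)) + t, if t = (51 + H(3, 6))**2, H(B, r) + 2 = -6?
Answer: 8109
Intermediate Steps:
H(B, r) = -8 (H(B, r) = -2 - 6 = -8)
N = -110
Q = 2740
t = 1849 (t = (51 - 8)**2 = 43**2 = 1849)
(Q + q(-32, N)) + t = (2740 - 32*(-110)) + 1849 = (2740 + 3520) + 1849 = 6260 + 1849 = 8109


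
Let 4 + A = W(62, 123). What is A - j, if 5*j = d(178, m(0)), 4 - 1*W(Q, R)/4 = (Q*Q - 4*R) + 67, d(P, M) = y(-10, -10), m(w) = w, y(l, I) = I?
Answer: -13662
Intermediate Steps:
d(P, M) = -10
W(Q, R) = -252 - 4*Q² + 16*R (W(Q, R) = 16 - 4*((Q*Q - 4*R) + 67) = 16 - 4*((Q² - 4*R) + 67) = 16 - 4*(67 + Q² - 4*R) = 16 + (-268 - 4*Q² + 16*R) = -252 - 4*Q² + 16*R)
A = -13664 (A = -4 + (-252 - 4*62² + 16*123) = -4 + (-252 - 4*3844 + 1968) = -4 + (-252 - 15376 + 1968) = -4 - 13660 = -13664)
j = -2 (j = (⅕)*(-10) = -2)
A - j = -13664 - 1*(-2) = -13664 + 2 = -13662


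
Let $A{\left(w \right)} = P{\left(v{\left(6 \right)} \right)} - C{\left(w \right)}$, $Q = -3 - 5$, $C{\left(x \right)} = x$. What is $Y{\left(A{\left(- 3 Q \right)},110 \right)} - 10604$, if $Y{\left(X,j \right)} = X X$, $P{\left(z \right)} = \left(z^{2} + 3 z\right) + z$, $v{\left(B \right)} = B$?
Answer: $-9308$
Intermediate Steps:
$Q = -8$
$P{\left(z \right)} = z^{2} + 4 z$
$A{\left(w \right)} = 60 - w$ ($A{\left(w \right)} = 6 \left(4 + 6\right) - w = 6 \cdot 10 - w = 60 - w$)
$Y{\left(X,j \right)} = X^{2}$
$Y{\left(A{\left(- 3 Q \right)},110 \right)} - 10604 = \left(60 - \left(-3\right) \left(-8\right)\right)^{2} - 10604 = \left(60 - 24\right)^{2} - 10604 = 36^{2} - 10604 = 1296 - 10604 = -9308$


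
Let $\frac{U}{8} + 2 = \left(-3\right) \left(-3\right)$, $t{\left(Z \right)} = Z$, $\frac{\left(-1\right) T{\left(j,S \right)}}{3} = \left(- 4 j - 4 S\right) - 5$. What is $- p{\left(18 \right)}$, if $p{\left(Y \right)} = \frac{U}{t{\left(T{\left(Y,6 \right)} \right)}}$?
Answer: $- \frac{56}{303} \approx -0.18482$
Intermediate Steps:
$T{\left(j,S \right)} = 15 + 12 S + 12 j$ ($T{\left(j,S \right)} = - 3 \left(\left(- 4 j - 4 S\right) - 5\right) = - 3 \left(\left(- 4 S - 4 j\right) - 5\right) = - 3 \left(-5 - 4 S - 4 j\right) = 15 + 12 S + 12 j$)
$U = 56$ ($U = -16 + 8 \left(\left(-3\right) \left(-3\right)\right) = -16 + 8 \cdot 9 = -16 + 72 = 56$)
$p{\left(Y \right)} = \frac{56}{87 + 12 Y}$ ($p{\left(Y \right)} = \frac{56}{15 + 12 \cdot 6 + 12 Y} = \frac{56}{15 + 72 + 12 Y} = \frac{56}{87 + 12 Y}$)
$- p{\left(18 \right)} = - \frac{56}{3 \left(29 + 4 \cdot 18\right)} = - \frac{56}{3 \left(29 + 72\right)} = - \frac{56}{3 \cdot 101} = \left(-1\right) \frac{56}{303} = - \frac{56}{303}$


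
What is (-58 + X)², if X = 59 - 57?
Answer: 3136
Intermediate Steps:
X = 2
(-58 + X)² = (-58 + 2)² = (-56)² = 3136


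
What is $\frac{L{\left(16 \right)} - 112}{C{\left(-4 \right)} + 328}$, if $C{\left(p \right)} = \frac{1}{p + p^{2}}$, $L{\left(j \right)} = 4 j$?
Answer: $- \frac{576}{3937} \approx -0.1463$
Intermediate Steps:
$\frac{L{\left(16 \right)} - 112}{C{\left(-4 \right)} + 328} = \frac{4 \cdot 16 - 112}{\frac{1}{\left(-4\right) \left(1 - 4\right)} + 328} = \frac{64 - 112}{- \frac{1}{4 \left(-3\right)} + 328} = - \frac{48}{\left(- \frac{1}{4}\right) \left(- \frac{1}{3}\right) + 328} = - \frac{48}{\frac{1}{12} + 328} = - \frac{48}{\frac{3937}{12}} = \left(-48\right) \frac{12}{3937} = - \frac{576}{3937}$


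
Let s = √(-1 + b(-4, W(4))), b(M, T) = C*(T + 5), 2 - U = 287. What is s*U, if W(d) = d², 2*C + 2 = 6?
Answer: -285*√41 ≈ -1824.9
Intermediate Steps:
C = 2 (C = -1 + (½)*6 = -1 + 3 = 2)
U = -285 (U = 2 - 1*287 = 2 - 287 = -285)
b(M, T) = 10 + 2*T (b(M, T) = 2*(T + 5) = 2*(5 + T) = 10 + 2*T)
s = √41 (s = √(-1 + (10 + 2*4²)) = √(-1 + (10 + 2*16)) = √(-1 + (10 + 32)) = √(-1 + 42) = √41 ≈ 6.4031)
s*U = √41*(-285) = -285*√41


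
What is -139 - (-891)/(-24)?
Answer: -1409/8 ≈ -176.13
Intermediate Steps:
-139 - (-891)/(-24) = -139 - (-891)*(-1)/24 = -139 - 81*11/24 = -139 - 297/8 = -1409/8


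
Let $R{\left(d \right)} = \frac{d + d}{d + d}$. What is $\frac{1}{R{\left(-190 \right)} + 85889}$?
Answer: $\frac{1}{85890} \approx 1.1643 \cdot 10^{-5}$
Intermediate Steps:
$R{\left(d \right)} = 1$ ($R{\left(d \right)} = \frac{2 d}{2 d} = 2 d \frac{1}{2 d} = 1$)
$\frac{1}{R{\left(-190 \right)} + 85889} = \frac{1}{1 + 85889} = \frac{1}{85890}$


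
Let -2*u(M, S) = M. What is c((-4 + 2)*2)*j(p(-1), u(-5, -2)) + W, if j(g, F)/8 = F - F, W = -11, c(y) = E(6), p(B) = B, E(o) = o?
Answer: -11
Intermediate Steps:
u(M, S) = -M/2
c(y) = 6
j(g, F) = 0 (j(g, F) = 8*(F - F) = 8*0 = 0)
c((-4 + 2)*2)*j(p(-1), u(-5, -2)) + W = 6*0 - 11 = 0 - 11 = -11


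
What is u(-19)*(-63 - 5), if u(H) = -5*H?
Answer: -6460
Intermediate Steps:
u(-19)*(-63 - 5) = (-5*(-19))*(-63 - 5) = 95*(-68) = -6460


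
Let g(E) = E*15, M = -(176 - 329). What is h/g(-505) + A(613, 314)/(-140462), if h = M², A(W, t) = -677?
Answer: -1094315561/354666550 ≈ -3.0855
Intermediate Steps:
M = 153 (M = -1*(-153) = 153)
g(E) = 15*E
h = 23409 (h = 153² = 23409)
h/g(-505) + A(613, 314)/(-140462) = 23409/((15*(-505))) - 677/(-140462) = 23409/(-7575) - 677*(-1/140462) = 23409*(-1/7575) + 677/140462 = -7803/2525 + 677/140462 = -1094315561/354666550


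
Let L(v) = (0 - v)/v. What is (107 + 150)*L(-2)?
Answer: -257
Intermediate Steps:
L(v) = -1 (L(v) = (-v)/v = -1)
(107 + 150)*L(-2) = (107 + 150)*(-1) = 257*(-1) = -257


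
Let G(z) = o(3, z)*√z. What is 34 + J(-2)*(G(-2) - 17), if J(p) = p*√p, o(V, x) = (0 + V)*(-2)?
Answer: 10 + 34*I*√2 ≈ 10.0 + 48.083*I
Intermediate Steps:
o(V, x) = -2*V (o(V, x) = V*(-2) = -2*V)
J(p) = p^(3/2)
G(z) = -6*√z (G(z) = (-2*3)*√z = -6*√z)
34 + J(-2)*(G(-2) - 17) = 34 + (-2)^(3/2)*(-6*I*√2 - 17) = 34 + (-2*I*√2)*(-6*I*√2 - 17) = 34 + (-2*I*√2)*(-17 - 6*I*√2) = 34 - 2*I*√2*(-17 - 6*I*√2)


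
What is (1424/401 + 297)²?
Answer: 14525311441/160801 ≈ 90331.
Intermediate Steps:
(1424/401 + 297)² = (120521/401)² = 14525311441/160801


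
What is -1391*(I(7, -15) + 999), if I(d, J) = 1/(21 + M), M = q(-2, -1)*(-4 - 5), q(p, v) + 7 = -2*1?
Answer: -141741509/102 ≈ -1.3896e+6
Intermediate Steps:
q(p, v) = -9 (q(p, v) = -7 - 2*1 = -7 - 2 = -9)
M = 81 (M = -9*(-4 - 5) = -9*(-9) = 81)
I(d, J) = 1/102 (I(d, J) = 1/(21 + 81) = 1/102)
-1391*(I(7, -15) + 999) = -1391*(1/102 + 999) = -1391*101899/102 = -141741509/102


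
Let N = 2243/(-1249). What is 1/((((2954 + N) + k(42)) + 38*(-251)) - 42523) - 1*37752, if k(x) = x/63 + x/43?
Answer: -298701129399633/7912193506 ≈ -37752.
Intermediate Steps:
N = -2243/1249 (N = 2243*(-1/1249) = -2243/1249 ≈ -1.7958)
k(x) = 106*x/2709 (k(x) = x*(1/63) + x*(1/43) = x/63 + x/43 = 106*x/2709)
1/((((2954 + N) + k(42)) + 38*(-251)) - 42523) - 1*37752 = 1/((((2954 - 2243/1249) + (106/2709)*42) + 38*(-251)) - 42523) - 1*37752 = 1/(((3687303/1249 + 212/129) - 9538) - 42523) - 37752 = 1/((475926875/161121 - 9538) - 42523) - 37752 = 1/(-1060845223/161121 - 42523) - 37752 = 1/(-7912193506/161121) - 37752 = -161121/7912193506 - 37752 = -298701129399633/7912193506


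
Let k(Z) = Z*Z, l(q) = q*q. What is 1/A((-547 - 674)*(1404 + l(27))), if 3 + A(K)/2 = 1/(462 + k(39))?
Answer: -1983/11896 ≈ -0.16669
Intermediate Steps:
l(q) = q²
k(Z) = Z²
A(K) = -11896/1983 (A(K) = -6 + 2/(462 + 39²) = -6 + 2/(462 + 1521) = -6 + 2/1983 = -11896/1983)
1/A((-547 - 674)*(1404 + l(27))) = 1/(-11896/1983) = -1983/11896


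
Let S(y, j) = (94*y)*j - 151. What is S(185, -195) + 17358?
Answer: -3373843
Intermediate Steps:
S(y, j) = -151 + 94*j*y (S(y, j) = 94*j*y - 151 = -151 + 94*j*y)
S(185, -195) + 17358 = (-151 + 94*(-195)*185) + 17358 = (-151 - 3391050) + 17358 = -3391201 + 17358 = -3373843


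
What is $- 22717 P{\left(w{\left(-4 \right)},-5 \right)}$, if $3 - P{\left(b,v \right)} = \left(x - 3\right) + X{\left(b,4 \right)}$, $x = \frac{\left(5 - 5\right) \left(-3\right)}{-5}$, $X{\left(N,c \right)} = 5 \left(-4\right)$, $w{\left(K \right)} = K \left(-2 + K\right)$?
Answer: $-590642$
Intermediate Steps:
$X{\left(N,c \right)} = -20$
$x = 0$ ($x = 0 \left(-3\right) \left(- \frac{1}{5}\right) = 0 \left(- \frac{1}{5}\right) = 0$)
$P{\left(b,v \right)} = 26$ ($P{\left(b,v \right)} = 3 - \left(\left(0 - 3\right) - 20\right) = 3 - \left(-3 - 20\right) = 3 - -23 = 3 + 23 = 26$)
$- 22717 P{\left(w{\left(-4 \right)},-5 \right)} = \left(-22717\right) 26 = -590642$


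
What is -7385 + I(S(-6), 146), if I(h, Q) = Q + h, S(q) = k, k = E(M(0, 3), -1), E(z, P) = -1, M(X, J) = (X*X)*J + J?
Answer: -7240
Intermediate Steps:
M(X, J) = J + J*X**2 (M(X, J) = X**2*J + J = J*X**2 + J = J + J*X**2)
k = -1
S(q) = -1
-7385 + I(S(-6), 146) = -7385 + (146 - 1) = -7385 + 145 = -7240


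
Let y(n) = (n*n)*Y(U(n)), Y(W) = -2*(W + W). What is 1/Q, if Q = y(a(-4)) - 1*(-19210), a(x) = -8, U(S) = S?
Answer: 1/21258 ≈ 4.7041e-5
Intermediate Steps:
Y(W) = -4*W
y(n) = -4*n³ (y(n) = (n*n)*(-4*n) = n²*(-4*n) = -4*n³)
Q = 21258 (Q = -4*(-8)³ - 1*(-19210) = -4*(-512) + 19210 = 2048 + 19210 = 21258)
1/Q = 1/21258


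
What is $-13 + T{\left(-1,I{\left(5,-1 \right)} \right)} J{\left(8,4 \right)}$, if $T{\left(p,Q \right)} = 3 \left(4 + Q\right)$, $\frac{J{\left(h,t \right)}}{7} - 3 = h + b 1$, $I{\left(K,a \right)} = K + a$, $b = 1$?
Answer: $2003$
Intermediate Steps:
$J{\left(h,t \right)} = 28 + 7 h$ ($J{\left(h,t \right)} = 21 + 7 \left(h + 1 \cdot 1\right) = 21 + 7 \left(h + 1\right) = 21 + 7 \left(1 + h\right) = 21 + \left(7 + 7 h\right) = 28 + 7 h$)
$T{\left(p,Q \right)} = 12 + 3 Q$
$-13 + T{\left(-1,I{\left(5,-1 \right)} \right)} J{\left(8,4 \right)} = -13 + \left(12 + 3 \left(5 - 1\right)\right) \left(28 + 7 \cdot 8\right) = -13 + \left(12 + 3 \cdot 4\right) \left(28 + 56\right) = -13 + \left(12 + 12\right) 84 = -13 + 24 \cdot 84 = -13 + 2016 = 2003$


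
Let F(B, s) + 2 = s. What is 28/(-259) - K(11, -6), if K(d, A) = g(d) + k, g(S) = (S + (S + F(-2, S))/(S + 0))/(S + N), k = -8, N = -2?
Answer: 7897/1221 ≈ 6.4677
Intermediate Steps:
F(B, s) = -2 + s
g(S) = (S + (-2 + 2*S)/S)/(-2 + S) (g(S) = (S + (S + (-2 + S))/(S + 0))/(S - 2) = (S + (-2 + 2*S)/S)/(-2 + S))
K(d, A) = -8 + (-2 + d² + 2*d)/(d*(-2 + d)) (K(d, A) = (-2 + d² + 2*d)/(d*(-2 + d)) - 8 = -8 + (-2 + d² + 2*d)/(d*(-2 + d)))
28/(-259) - K(11, -6) = 28/(-259) - (-2 - 7*11² + 18*11)/(11*(-2 + 11)) = 28*(-1/259) - (-2 - 7*121 + 198)/(11*9) = -4/37 - (-2 - 847 + 198)/(11*9) = -4/37 - (-651)/(11*9) = -4/37 - 1*(-217/33) = -4/37 + 217/33 = 7897/1221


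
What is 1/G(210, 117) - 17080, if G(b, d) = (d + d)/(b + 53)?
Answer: -3996457/234 ≈ -17079.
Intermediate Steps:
G(b, d) = 2*d/(53 + b) (G(b, d) = (2*d)/(53 + b) = 2*d/(53 + b))
1/G(210, 117) - 17080 = 1/(2*117/(53 + 210)) - 17080 = 1/(2*117/263) - 17080 = 1/(2*117*(1/263)) - 17080 = 1/(234/263) - 17080 = 263/234 - 17080 = -3996457/234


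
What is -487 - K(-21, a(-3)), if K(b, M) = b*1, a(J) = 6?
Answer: -466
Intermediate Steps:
K(b, M) = b
-487 - K(-21, a(-3)) = -487 - 1*(-21) = -487 + 21 = -466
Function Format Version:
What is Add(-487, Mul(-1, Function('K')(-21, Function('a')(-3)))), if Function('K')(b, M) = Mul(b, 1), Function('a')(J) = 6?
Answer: -466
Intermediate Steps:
Function('K')(b, M) = b
Add(-487, Mul(-1, Function('K')(-21, Function('a')(-3)))) = Add(-487, Mul(-1, -21)) = Add(-487, 21) = -466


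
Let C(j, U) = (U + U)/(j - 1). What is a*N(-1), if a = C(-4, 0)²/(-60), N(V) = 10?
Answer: 0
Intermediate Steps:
C(j, U) = 2*U/(-1 + j) (C(j, U) = (2*U)/(-1 + j) = 2*U/(-1 + j))
a = 0 (a = (2*0/(-1 - 4))²/(-60) = (2*0/(-5))²*(-1/60) = (2*0*(-⅕))²*(-1/60) = 0²*(-1/60) = 0*(-1/60) = 0)
a*N(-1) = 0*10 = 0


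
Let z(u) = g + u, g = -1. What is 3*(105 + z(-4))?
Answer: 300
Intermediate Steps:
z(u) = -1 + u
3*(105 + z(-4)) = 3*(105 + (-1 - 4)) = 3*(105 - 5) = 3*100 = 300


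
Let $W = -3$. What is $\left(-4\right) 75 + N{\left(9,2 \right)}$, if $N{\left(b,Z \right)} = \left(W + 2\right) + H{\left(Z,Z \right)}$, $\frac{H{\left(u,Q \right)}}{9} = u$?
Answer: $-283$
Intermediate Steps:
$H{\left(u,Q \right)} = 9 u$
$N{\left(b,Z \right)} = -1 + 9 Z$ ($N{\left(b,Z \right)} = \left(-3 + 2\right) + 9 Z = -1 + 9 Z$)
$\left(-4\right) 75 + N{\left(9,2 \right)} = \left(-4\right) 75 + \left(-1 + 9 \cdot 2\right) = -300 + \left(-1 + 18\right) = -300 + 17 = -283$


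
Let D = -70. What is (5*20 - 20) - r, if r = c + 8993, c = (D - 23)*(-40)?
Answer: -12633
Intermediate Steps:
c = 3720 (c = (-70 - 23)*(-40) = -93*(-40) = 3720)
r = 12713 (r = 3720 + 8993 = 12713)
(5*20 - 20) - r = (5*20 - 20) - 1*12713 = (100 - 20) - 12713 = 80 - 12713 = -12633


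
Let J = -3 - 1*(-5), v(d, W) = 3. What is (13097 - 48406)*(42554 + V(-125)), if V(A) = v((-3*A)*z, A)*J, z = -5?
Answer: -1502751040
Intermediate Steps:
J = 2 (J = -3 + 5 = 2)
V(A) = 6 (V(A) = 3*2 = 6)
(13097 - 48406)*(42554 + V(-125)) = (13097 - 48406)*(42554 + 6) = -35309*42560 = -1502751040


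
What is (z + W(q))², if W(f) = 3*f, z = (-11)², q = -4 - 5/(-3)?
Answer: 12996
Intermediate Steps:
q = -7/3 (q = -4 - ⅓*(-5) = -4 + 5/3 = -7/3 ≈ -2.3333)
z = 121
(z + W(q))² = (121 + 3*(-7/3))² = (121 - 7)² = 114² = 12996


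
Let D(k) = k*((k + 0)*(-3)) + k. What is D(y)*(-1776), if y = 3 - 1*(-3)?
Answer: 181152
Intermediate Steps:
y = 6 (y = 3 + 3 = 6)
D(k) = k - 3*k² (D(k) = k*(k*(-3)) + k = k*(-3*k) + k = -3*k² + k = k - 3*k²)
D(y)*(-1776) = (6*(1 - 3*6))*(-1776) = (6*(1 - 18))*(-1776) = (6*(-17))*(-1776) = -102*(-1776) = 181152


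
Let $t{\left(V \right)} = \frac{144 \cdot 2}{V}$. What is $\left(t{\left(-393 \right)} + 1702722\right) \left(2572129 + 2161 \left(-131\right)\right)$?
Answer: $\frac{510584772600468}{131} \approx 3.8976 \cdot 10^{12}$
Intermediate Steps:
$t{\left(V \right)} = \frac{288}{V}$
$\left(t{\left(-393 \right)} + 1702722\right) \left(2572129 + 2161 \left(-131\right)\right) = \left(\frac{288}{-393} + 1702722\right) \left(2572129 + 2161 \left(-131\right)\right) = \left(288 \left(- \frac{1}{393}\right) + 1702722\right) \left(2572129 - 283091\right) = \left(- \frac{96}{131} + 1702722\right) 2289038 = \frac{223056486}{131} \cdot 2289038 = \frac{510584772600468}{131}$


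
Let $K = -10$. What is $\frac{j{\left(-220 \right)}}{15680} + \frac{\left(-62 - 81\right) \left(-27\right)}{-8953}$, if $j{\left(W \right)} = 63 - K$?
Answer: $- \frac{8555273}{20054720} \approx -0.4266$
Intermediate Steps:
$j{\left(W \right)} = 73$ ($j{\left(W \right)} = 63 - -10 = 63 + 10 = 73$)
$\frac{j{\left(-220 \right)}}{15680} + \frac{\left(-62 - 81\right) \left(-27\right)}{-8953} = \frac{73}{15680} + \frac{\left(-62 - 81\right) \left(-27\right)}{-8953} = 73 \cdot \frac{1}{15680} + \left(-143\right) \left(-27\right) \left(- \frac{1}{8953}\right) = \frac{73}{15680} + 3861 \left(- \frac{1}{8953}\right) = \frac{73}{15680} - \frac{3861}{8953} = - \frac{8555273}{20054720}$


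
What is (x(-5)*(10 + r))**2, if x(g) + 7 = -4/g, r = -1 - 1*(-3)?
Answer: 138384/25 ≈ 5535.4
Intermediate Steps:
r = 2 (r = -1 + 3 = 2)
x(g) = -7 - 4/g
(x(-5)*(10 + r))**2 = ((-7 - 4/(-5))*(10 + 2))**2 = ((-7 - 4*(-1/5))*12)**2 = ((-7 + 4/5)*12)**2 = (-31/5*12)**2 = (-372/5)**2 = 138384/25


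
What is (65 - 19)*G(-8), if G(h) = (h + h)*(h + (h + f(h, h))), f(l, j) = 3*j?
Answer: 29440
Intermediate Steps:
G(h) = 10*h**2 (G(h) = (h + h)*(h + (h + 3*h)) = (2*h)*(h + 4*h) = (2*h)*(5*h) = 10*h**2)
(65 - 19)*G(-8) = (65 - 19)*(10*(-8)**2) = 46*(10*64) = 46*640 = 29440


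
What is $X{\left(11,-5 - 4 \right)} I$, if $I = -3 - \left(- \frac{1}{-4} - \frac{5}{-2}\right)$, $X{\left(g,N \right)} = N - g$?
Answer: $115$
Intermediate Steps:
$I = - \frac{23}{4}$ ($I = -3 - \left(\left(-1\right) \left(- \frac{1}{4}\right) - - \frac{5}{2}\right) = -3 - \left(\frac{1}{4} + \frac{5}{2}\right) = -3 - \frac{11}{4} = - \frac{23}{4} \approx -5.75$)
$X{\left(11,-5 - 4 \right)} I = \left(\left(-5 - 4\right) - 11\right) \left(- \frac{23}{4}\right) = \left(-9 - 11\right) \left(- \frac{23}{4}\right) = \left(-20\right) \left(- \frac{23}{4}\right) = 115$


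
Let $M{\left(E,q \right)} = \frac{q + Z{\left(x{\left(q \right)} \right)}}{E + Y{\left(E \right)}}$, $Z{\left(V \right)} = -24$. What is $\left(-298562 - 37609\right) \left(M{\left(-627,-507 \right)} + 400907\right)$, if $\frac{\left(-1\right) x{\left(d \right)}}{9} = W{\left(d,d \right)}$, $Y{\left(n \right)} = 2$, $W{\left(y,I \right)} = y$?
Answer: $- \frac{84233495442426}{625} \approx -1.3477 \cdot 10^{11}$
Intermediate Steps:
$x{\left(d \right)} = - 9 d$
$M{\left(E,q \right)} = \frac{-24 + q}{2 + E}$ ($M{\left(E,q \right)} = \frac{q - 24}{E + 2} = \frac{-24 + q}{2 + E}$)
$\left(-298562 - 37609\right) \left(M{\left(-627,-507 \right)} + 400907\right) = \left(-298562 - 37609\right) \left(\frac{-24 - 507}{2 - 627} + 400907\right) = - 336171 \left(\frac{1}{-625} \left(-531\right) + 400907\right) = - 336171 \left(\left(- \frac{1}{625}\right) \left(-531\right) + 400907\right) = - 336171 \left(\frac{531}{625} + 400907\right) = \left(-336171\right) \frac{250567406}{625} = - \frac{84233495442426}{625}$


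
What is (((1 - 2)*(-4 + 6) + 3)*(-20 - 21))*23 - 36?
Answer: -979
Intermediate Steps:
(((1 - 2)*(-4 + 6) + 3)*(-20 - 21))*23 - 36 = ((-1*2 + 3)*(-41))*23 - 36 = ((-2 + 3)*(-41))*23 - 36 = (1*(-41))*23 - 36 = -41*23 - 36 = -943 - 36 = -979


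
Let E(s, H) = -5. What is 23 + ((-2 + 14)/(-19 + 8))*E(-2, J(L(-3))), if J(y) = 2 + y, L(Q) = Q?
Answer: 313/11 ≈ 28.455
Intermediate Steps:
23 + ((-2 + 14)/(-19 + 8))*E(-2, J(L(-3))) = 23 + ((-2 + 14)/(-19 + 8))*(-5) = 23 + (12/(-11))*(-5) = 23 + (12*(-1/11))*(-5) = 23 - 12/11*(-5) = 23 + 60/11 = 313/11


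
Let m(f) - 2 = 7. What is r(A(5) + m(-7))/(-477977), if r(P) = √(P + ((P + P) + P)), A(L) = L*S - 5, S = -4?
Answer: -8*I/477977 ≈ -1.6737e-5*I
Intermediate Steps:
m(f) = 9 (m(f) = 2 + 7 = 9)
A(L) = -5 - 4*L (A(L) = L*(-4) - 5 = -4*L - 5 = -5 - 4*L)
r(P) = 2*√P (r(P) = √(P + (2*P + P)) = √(P + 3*P) = √(4*P) = 2*√P)
r(A(5) + m(-7))/(-477977) = (2*√((-5 - 4*5) + 9))/(-477977) = (2*√((-5 - 20) + 9))*(-1/477977) = (2*√(-25 + 9))*(-1/477977) = (2*√(-16))*(-1/477977) = (2*(4*I))*(-1/477977) = (8*I)*(-1/477977) = -8*I/477977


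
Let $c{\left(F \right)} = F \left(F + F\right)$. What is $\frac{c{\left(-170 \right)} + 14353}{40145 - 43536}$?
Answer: $- \frac{72153}{3391} \approx -21.278$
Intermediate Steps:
$c{\left(F \right)} = 2 F^{2}$ ($c{\left(F \right)} = F 2 F = 2 F^{2}$)
$\frac{c{\left(-170 \right)} + 14353}{40145 - 43536} = \frac{2 \left(-170\right)^{2} + 14353}{40145 - 43536} = \frac{2 \cdot 28900 + 14353}{-3391} = \left(57800 + 14353\right) \left(- \frac{1}{3391}\right) = 72153 \left(- \frac{1}{3391}\right) = - \frac{72153}{3391}$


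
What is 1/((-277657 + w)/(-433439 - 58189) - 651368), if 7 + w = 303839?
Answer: -163876/106743591093 ≈ -1.5352e-6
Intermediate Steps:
w = 303832 (w = -7 + 303839 = 303832)
1/((-277657 + w)/(-433439 - 58189) - 651368) = 1/((-277657 + 303832)/(-433439 - 58189) - 651368) = 1/(26175/(-491628) - 651368) = 1/(26175*(-1/491628) - 651368) = 1/(-8725/163876 - 651368) = 1/(-106743591093/163876) = -163876/106743591093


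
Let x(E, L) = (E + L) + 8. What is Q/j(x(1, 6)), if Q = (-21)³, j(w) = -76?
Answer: 9261/76 ≈ 121.86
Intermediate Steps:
x(E, L) = 8 + E + L
Q = -9261
Q/j(x(1, 6)) = -9261/(-76) = -9261*(-1/76) = 9261/76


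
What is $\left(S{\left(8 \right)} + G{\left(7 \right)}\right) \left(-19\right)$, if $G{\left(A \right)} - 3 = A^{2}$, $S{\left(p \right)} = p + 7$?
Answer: $-1273$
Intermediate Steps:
$S{\left(p \right)} = 7 + p$
$G{\left(A \right)} = 3 + A^{2}$
$\left(S{\left(8 \right)} + G{\left(7 \right)}\right) \left(-19\right) = \left(\left(7 + 8\right) + \left(3 + 7^{2}\right)\right) \left(-19\right) = \left(15 + \left(3 + 49\right)\right) \left(-19\right) = \left(15 + 52\right) \left(-19\right) = 67 \left(-19\right) = -1273$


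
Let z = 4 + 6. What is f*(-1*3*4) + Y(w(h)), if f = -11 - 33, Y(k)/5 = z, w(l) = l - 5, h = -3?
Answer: 578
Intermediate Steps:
w(l) = -5 + l
z = 10
Y(k) = 50 (Y(k) = 5*10 = 50)
f = -44
f*(-1*3*4) + Y(w(h)) = -44*(-1*3)*4 + 50 = -(-132)*4 + 50 = -44*(-12) + 50 = 528 + 50 = 578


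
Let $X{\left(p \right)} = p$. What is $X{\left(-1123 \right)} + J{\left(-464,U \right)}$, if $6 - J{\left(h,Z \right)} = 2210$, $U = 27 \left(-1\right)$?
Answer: $-3327$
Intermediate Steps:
$U = -27$
$J{\left(h,Z \right)} = -2204$ ($J{\left(h,Z \right)} = 6 - 2210 = -2204$)
$X{\left(-1123 \right)} + J{\left(-464,U \right)} = -1123 - 2204 = -3327$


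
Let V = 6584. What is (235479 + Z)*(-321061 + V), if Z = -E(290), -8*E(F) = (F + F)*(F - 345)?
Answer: -145597504891/2 ≈ -7.2799e+10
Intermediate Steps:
E(F) = -F*(-345 + F)/4 (E(F) = -(F + F)*(F - 345)/8 = -2*F*(-345 + F)/8 = -F*(-345 + F)/4)
Z = -7975/2 (Z = -290*(345 - 1*290)/4 = -290*(345 - 290)/4 = -290*55/4 = -1*7975/2 = -7975/2 ≈ -3987.5)
(235479 + Z)*(-321061 + V) = (235479 - 7975/2)*(-321061 + 6584) = (462983/2)*(-314477) = -145597504891/2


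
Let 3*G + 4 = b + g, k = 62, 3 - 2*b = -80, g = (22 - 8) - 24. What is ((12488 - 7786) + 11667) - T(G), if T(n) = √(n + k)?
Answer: 16369 - √2562/6 ≈ 16361.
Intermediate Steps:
g = -10 (g = 14 - 24 = -10)
b = 83/2 (b = 3/2 - ½*(-80) = 3/2 + 40 = 83/2 ≈ 41.500)
G = 55/6 (G = -4/3 + (83/2 - 10)/3 = -4/3 + (⅓)*(63/2) = -4/3 + 21/2 = 55/6 ≈ 9.1667)
T(n) = √(62 + n) (T(n) = √(n + 62) = √(62 + n))
((12488 - 7786) + 11667) - T(G) = ((12488 - 7786) + 11667) - √(62 + 55/6) = (4702 + 11667) - √(427/6) = 16369 - √2562/6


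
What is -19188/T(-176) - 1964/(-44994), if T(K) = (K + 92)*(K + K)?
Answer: -33553055/55432608 ≈ -0.60529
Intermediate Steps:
T(K) = 2*K*(92 + K) (T(K) = (92 + K)*(2*K) = 2*K*(92 + K))
-19188/T(-176) - 1964/(-44994) = -19188*(-1/(352*(92 - 176))) - 1964/(-44994) = -19188/(2*(-176)*(-84)) - 1964*(-1/44994) = -19188/29568 + 982/22497 = -19188*1/29568 + 982/22497 = -1599/2464 + 982/22497 = -33553055/55432608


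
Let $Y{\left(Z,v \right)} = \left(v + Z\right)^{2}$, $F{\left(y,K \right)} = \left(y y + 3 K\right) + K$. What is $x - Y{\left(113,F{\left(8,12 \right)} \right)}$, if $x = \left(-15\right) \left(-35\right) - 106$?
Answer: $-50206$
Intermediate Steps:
$F{\left(y,K \right)} = y^{2} + 4 K$ ($F{\left(y,K \right)} = \left(y^{2} + 3 K\right) + K = y^{2} + 4 K$)
$Y{\left(Z,v \right)} = \left(Z + v\right)^{2}$
$x = 419$ ($x = 525 - 106 = 419$)
$x - Y{\left(113,F{\left(8,12 \right)} \right)} = 419 - \left(113 + \left(8^{2} + 4 \cdot 12\right)\right)^{2} = 419 - \left(113 + \left(64 + 48\right)\right)^{2} = 419 - \left(113 + 112\right)^{2} = 419 - 225^{2} = 419 - 50625 = -50206$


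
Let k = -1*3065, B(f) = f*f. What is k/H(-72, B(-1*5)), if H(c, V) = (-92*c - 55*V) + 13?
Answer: -3065/5262 ≈ -0.58248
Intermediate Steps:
B(f) = f²
H(c, V) = 13 - 92*c - 55*V
k = -3065
k/H(-72, B(-1*5)) = -3065/(13 - 92*(-72) - 55*(-1*5)²) = -3065/(13 + 6624 - 55*(-5)²) = -3065/(13 + 6624 - 55*25) = -3065/(13 + 6624 - 1375) = -3065/5262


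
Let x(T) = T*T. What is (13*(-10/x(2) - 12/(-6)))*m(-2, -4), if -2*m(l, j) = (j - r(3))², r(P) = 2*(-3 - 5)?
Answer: 468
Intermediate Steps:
r(P) = -16 (r(P) = 2*(-8) = -16)
x(T) = T²
m(l, j) = -(16 + j)²/2 (m(l, j) = -(j - 1*(-16))²/2 = -(j + 16)²/2 = -(16 + j)²/2)
(13*(-10/x(2) - 12/(-6)))*m(-2, -4) = (13*(-10/(2²) - 12/(-6)))*(-(16 - 4)²/2) = (13*(-10/4 - 12*(-⅙)))*(-½*12²) = (13*(-10*¼ + 2))*(-½*144) = (13*(-5/2 + 2))*(-72) = (13*(-½))*(-72) = -13/2*(-72) = 468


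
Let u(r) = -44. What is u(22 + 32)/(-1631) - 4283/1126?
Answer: -6936029/1836506 ≈ -3.7768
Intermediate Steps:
u(22 + 32)/(-1631) - 4283/1126 = -44/(-1631) - 4283/1126 = -44*(-1/1631) - 4283*1/1126 = 44/1631 - 4283/1126 = -6936029/1836506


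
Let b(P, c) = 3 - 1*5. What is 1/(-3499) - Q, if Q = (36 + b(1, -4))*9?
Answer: -1070695/3499 ≈ -306.00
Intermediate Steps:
b(P, c) = -2 (b(P, c) = 3 - 5 = -2)
Q = 306 (Q = (36 - 2)*9 = 34*9 = 306)
1/(-3499) - Q = 1/(-3499) - 1*306 = -1/3499 - 306 = -1070695/3499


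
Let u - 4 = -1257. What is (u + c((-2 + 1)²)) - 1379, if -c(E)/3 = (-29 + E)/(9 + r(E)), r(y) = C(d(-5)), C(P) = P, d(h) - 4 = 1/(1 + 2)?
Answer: -26257/10 ≈ -2625.7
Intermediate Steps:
d(h) = 13/3 (d(h) = 4 + 1/(1 + 2) = 4 + 1/3 = 4 + ⅓ = 13/3)
r(y) = 13/3
c(E) = 261/40 - 9*E/40 (c(E) = -3*(-29 + E)/(9 + 13/3) = -3*(-29 + E)/40/3 = -3*(-29 + E)*3/40 = -3*(-87/40 + 3*E/40) = 261/40 - 9*E/40)
u = -1253 (u = 4 - 1257 = -1253)
(u + c((-2 + 1)²)) - 1379 = (-1253 + (261/40 - 9*(-2 + 1)²/40)) - 1379 = (-1253 + (261/40 - 9/40*(-1)²)) - 1379 = (-1253 + (261/40 - 9/40*1)) - 1379 = (-1253 + (261/40 - 9/40)) - 1379 = (-1253 + 63/10) - 1379 = -12467/10 - 1379 = -26257/10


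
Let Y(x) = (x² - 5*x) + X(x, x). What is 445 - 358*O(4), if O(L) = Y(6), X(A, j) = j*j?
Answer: -14591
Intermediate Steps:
X(A, j) = j²
Y(x) = -5*x + 2*x² (Y(x) = (x² - 5*x) + x² = -5*x + 2*x²)
O(L) = 42 (O(L) = 6*(-5 + 2*6) = 6*(-5 + 12) = 6*7 = 42)
445 - 358*O(4) = 445 - 358*42 = 445 - 15036 = -14591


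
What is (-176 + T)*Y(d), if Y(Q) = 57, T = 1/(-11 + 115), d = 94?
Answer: -1043271/104 ≈ -10031.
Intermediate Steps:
T = 1/104 ≈ 0.0096154
(-176 + T)*Y(d) = (-176 + 1/104)*57 = -18303/104*57 = -1043271/104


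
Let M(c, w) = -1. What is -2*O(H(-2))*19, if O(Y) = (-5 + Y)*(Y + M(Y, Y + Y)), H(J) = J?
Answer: -798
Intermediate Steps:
O(Y) = (-1 + Y)*(-5 + Y) (O(Y) = (-5 + Y)*(Y - 1) = (-5 + Y)*(-1 + Y) = (-1 + Y)*(-5 + Y))
-2*O(H(-2))*19 = -2*(5 + (-2)**2 - 6*(-2))*19 = -2*(5 + 4 + 12)*19 = -2*21*19 = -42*19 = -798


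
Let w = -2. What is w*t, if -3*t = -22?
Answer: -44/3 ≈ -14.667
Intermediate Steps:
t = 22/3 (t = -⅓*(-22) = 22/3 ≈ 7.3333)
w*t = -2*22/3 = -44/3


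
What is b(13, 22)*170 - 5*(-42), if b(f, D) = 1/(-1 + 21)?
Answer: 437/2 ≈ 218.50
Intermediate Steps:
b(f, D) = 1/20
b(13, 22)*170 - 5*(-42) = (1/20)*170 - 5*(-42) = 17/2 + 210 = 437/2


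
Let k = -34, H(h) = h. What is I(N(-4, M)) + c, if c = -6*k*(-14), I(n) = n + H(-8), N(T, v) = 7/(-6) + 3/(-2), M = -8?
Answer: -8600/3 ≈ -2866.7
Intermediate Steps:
N(T, v) = -8/3 (N(T, v) = 7*(-1/6) + 3*(-1/2) = -7/6 - 3/2 = -8/3)
I(n) = -8 + n (I(n) = n - 8 = -8 + n)
c = -2856 (c = -6*(-34)*(-14) = 204*(-14) = -2856)
I(N(-4, M)) + c = (-8 - 8/3) - 2856 = -32/3 - 2856 = -8600/3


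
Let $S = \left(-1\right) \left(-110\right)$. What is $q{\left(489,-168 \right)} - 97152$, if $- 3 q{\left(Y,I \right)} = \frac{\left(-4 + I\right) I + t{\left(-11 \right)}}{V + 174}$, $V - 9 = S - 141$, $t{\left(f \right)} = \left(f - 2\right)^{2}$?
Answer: $- \frac{44330377}{456} \approx -97216.0$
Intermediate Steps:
$S = 110$
$t{\left(f \right)} = \left(-2 + f\right)^{2}$
$V = -22$ ($V = 9 + \left(110 - 141\right) = 9 - 31 = -22$)
$q{\left(Y,I \right)} = - \frac{169}{456} - \frac{I \left(-4 + I\right)}{456}$ ($q{\left(Y,I \right)} = - \frac{\left(\left(-4 + I\right) I + \left(-2 - 11\right)^{2}\right) \frac{1}{-22 + 174}}{3} = - \frac{\left(I \left(-4 + I\right) + \left(-13\right)^{2}\right) \frac{1}{152}}{3} = - \frac{\left(I \left(-4 + I\right) + 169\right) \frac{1}{152}}{3} = - \frac{\left(169 + I \left(-4 + I\right)\right) \frac{1}{152}}{3} = - \frac{\frac{169}{152} + \frac{I \left(-4 + I\right)}{152}}{3} = - \frac{169}{456} - \frac{I \left(-4 + I\right)}{456}$)
$q{\left(489,-168 \right)} - 97152 = \left(- \frac{169}{456} - \frac{\left(-168\right)^{2}}{456} + \frac{1}{114} \left(-168\right)\right) - 97152 = \left(- \frac{169}{456} - \frac{1176}{19} - \frac{28}{19}\right) - 97152 = - \frac{29065}{456} - 97152 = - \frac{44330377}{456}$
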